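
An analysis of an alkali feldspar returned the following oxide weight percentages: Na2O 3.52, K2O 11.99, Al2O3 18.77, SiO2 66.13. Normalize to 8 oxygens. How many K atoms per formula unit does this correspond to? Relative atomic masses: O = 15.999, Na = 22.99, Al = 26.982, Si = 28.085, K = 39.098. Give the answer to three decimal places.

Na2O (M=61.979): mol = 0.05679; Na = 0.11358, O = 0.05679.
K2O (M=94.195): mol = 0.12729; K = 0.25458, O = 0.12729.
Al2O3 (M=101.961): mol = 0.18409; Al = 0.36818, O = 0.55227.
SiO2 (M=60.083): mol = 1.10064; Si = 1.10064, O = 2.20128.
ΣO = 2.93763; factor = 8/ΣO = 2.72328.
K apfu = 0.25458 × 2.72328 = 0.693.

0.693 K apfu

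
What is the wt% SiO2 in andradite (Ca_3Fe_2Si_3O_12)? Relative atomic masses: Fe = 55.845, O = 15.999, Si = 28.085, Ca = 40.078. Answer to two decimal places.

M(Ca_3Fe_2Si_3O_12) = 508.167 g/mol; M(SiO2) = 60.083 g/mol.
Moles SiO2 per formula unit = 3 Si ÷ 1 = 3.0000.
SiO2 fraction = (3.0000 × 60.083) / 508.167 = 180.249/508.167 = 0.3547.

35.47 wt%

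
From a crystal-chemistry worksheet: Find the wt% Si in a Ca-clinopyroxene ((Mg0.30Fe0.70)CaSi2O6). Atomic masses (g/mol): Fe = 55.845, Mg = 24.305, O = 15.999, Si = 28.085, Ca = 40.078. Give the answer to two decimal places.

M((Mg0.30Fe0.70)CaSi2O6) = 238.625 g/mol.
Si contributes 2 × 28.085 = 56.170 g per mole.
56.170/238.625 = 0.2354 → 23.54%.

23.54 weight percent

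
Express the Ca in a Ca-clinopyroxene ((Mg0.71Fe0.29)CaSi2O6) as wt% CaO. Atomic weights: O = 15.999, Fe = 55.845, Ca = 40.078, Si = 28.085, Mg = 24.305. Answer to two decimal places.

24.85 wt%

Molar mass of (Mg0.71Fe0.29)CaSi2O6 = 0.71·24.305 + 0.29·55.845 + 1·40.078 + 2·28.085 + 6·15.999 = 225.694 g/mol.
Each formula unit contains 1 Ca, equivalent to 1/1 = 1.0000 mol CaO.
M(CaO) = 1×40.078 + 1×15.999 = 56.077 g/mol.
Mass of CaO per formula unit = 1.0000 × 56.077 = 56.077 g.
CaO wt% = 56.077 / 225.694 × 100 = 24.85%.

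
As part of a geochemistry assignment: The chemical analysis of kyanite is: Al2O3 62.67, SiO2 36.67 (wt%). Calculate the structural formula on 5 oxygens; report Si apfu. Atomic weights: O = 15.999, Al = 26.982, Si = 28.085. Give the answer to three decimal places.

62.67 wt% Al2O3 ÷ 101.961 g/mol = 0.61465 mol, giving 1.22930 Al and 1.84395 O.
36.67 wt% SiO2 ÷ 60.083 g/mol = 0.61032 mol, giving 0.61032 Si and 1.22064 O.
Oxygen sums to 3.06459; scaling by 5/3.06459 = 1.63154 puts the formula on 5 O.
Si: 0.61032 × 1.63154 = 0.996 atoms per formula unit.

0.996 Si apfu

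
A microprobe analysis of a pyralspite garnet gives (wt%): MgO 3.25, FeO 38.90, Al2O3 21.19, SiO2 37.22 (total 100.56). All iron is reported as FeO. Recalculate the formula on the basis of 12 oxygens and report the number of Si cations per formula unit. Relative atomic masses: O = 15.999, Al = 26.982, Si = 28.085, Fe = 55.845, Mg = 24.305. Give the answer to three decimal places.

2.992 Si apfu

MgO (M=40.304): mol = 0.08064; Mg = 0.08064, O = 0.08064.
FeO (M=71.844): mol = 0.54145; Fe = 0.54145, O = 0.54145.
Al2O3 (M=101.961): mol = 0.20782; Al = 0.41564, O = 0.62346.
SiO2 (M=60.083): mol = 0.61948; Si = 0.61948, O = 1.23896.
ΣO = 2.48451; factor = 12/ΣO = 4.82993.
Si apfu = 0.61948 × 4.82993 = 2.992.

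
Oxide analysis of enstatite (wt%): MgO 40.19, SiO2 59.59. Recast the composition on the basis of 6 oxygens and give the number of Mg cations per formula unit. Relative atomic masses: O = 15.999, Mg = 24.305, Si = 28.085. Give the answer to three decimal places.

MgO (M=40.304): mol = 0.99717; Mg = 0.99717, O = 0.99717.
SiO2 (M=60.083): mol = 0.99179; Si = 0.99179, O = 1.98358.
ΣO = 2.98075; factor = 6/ΣO = 2.01292.
Mg apfu = 0.99717 × 2.01292 = 2.007.

2.007 Mg apfu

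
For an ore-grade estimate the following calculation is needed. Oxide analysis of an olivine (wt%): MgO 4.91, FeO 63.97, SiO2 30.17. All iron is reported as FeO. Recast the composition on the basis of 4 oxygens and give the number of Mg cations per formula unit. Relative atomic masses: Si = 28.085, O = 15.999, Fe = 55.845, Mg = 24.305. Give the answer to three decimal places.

MgO (M=40.304): mol = 0.12182; Mg = 0.12182, O = 0.12182.
FeO (M=71.844): mol = 0.89040; Fe = 0.89040, O = 0.89040.
SiO2 (M=60.083): mol = 0.50214; Si = 0.50214, O = 1.00428.
ΣO = 2.01650; factor = 4/ΣO = 1.98364.
Mg apfu = 0.12182 × 1.98364 = 0.242.

0.242 Mg apfu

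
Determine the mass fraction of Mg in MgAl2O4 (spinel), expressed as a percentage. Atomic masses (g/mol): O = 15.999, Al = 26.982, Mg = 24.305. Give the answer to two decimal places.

17.08 mass %

M(MgAl2O4) = 142.265 g/mol.
Mg contributes 1 × 24.305 = 24.305 g per mole.
24.305/142.265 = 0.1708 → 17.08%.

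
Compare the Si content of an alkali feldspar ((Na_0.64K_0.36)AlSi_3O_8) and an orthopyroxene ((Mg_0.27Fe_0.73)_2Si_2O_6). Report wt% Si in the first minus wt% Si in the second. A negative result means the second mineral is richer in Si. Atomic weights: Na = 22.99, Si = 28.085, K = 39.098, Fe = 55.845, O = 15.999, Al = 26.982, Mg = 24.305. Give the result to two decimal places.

Si in (Na_0.64K_0.36)AlSi_3O_8: molar mass 268.018 g/mol; 3×28.085 = 84.255 g → 31.44 wt%.
Si in (Mg_0.27Fe_0.73)_2Si_2O_6: molar mass 246.822 g/mol; 2×28.085 = 56.170 g → 22.76 wt%.
Difference = 31.44 − 22.76 = 8.68 percentage points.

8.68 percentage points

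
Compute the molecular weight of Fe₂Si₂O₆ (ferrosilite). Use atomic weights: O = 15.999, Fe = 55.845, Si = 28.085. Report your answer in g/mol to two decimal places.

M = 2·55.845 + 2·28.085 + 6·15.999

263.85 g/mol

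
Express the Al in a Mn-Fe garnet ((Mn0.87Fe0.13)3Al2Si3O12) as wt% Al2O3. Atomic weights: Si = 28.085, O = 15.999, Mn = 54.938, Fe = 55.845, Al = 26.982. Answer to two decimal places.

Formula mass = 495.375 g/mol.
2 Al → 1.0000 mol Al2O3 per formula unit; M(Al2O3) = 101.961, so Al2O3 mass = 101.961 g.
101.961/495.375 × 100 = 20.58 wt%.

20.58 wt%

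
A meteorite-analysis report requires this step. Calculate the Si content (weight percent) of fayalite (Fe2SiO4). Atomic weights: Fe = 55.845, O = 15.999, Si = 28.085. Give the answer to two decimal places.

Formula mass = 2*55.845 + 1*28.085 + 4*15.999 = 203.771 g/mol, of which 28.085 g is Si.
So Si makes up 28.085/203.771 = 0.1378 of the mass, i.e. 13.78%.

13.78 weight percent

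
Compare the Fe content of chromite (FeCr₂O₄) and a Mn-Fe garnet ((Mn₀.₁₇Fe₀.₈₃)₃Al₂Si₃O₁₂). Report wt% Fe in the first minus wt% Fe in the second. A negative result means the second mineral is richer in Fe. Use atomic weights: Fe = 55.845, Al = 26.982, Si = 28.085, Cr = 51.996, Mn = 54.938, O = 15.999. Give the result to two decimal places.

M(FeCr₂O₄) = 223.833 g/mol, so wt% Fe = 55.845/223.833 × 100 = 24.95%.
M((Mn₀.₁₇Fe₀.₈₃)₃Al₂Si₃O₁₂) = 497.279 g/mol, so wt% Fe = 139.054/497.279 × 100 = 27.96%.
24.95 − 27.96 = -3.01 pp.

-3.01 percentage points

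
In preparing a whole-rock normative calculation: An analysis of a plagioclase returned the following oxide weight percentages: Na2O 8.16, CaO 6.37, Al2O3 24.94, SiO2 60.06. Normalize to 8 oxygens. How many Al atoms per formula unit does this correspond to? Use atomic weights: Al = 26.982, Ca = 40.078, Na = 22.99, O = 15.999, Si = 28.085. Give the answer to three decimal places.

Na2O (M=61.979): mol = 0.13166; Na = 0.26332, O = 0.13166.
CaO (M=56.077): mol = 0.11359; Ca = 0.11359, O = 0.11359.
Al2O3 (M=101.961): mol = 0.24460; Al = 0.48920, O = 0.73380.
SiO2 (M=60.083): mol = 0.99962; Si = 0.99962, O = 1.99924.
ΣO = 2.97829; factor = 8/ΣO = 2.68611.
Al apfu = 0.48920 × 2.68611 = 1.314.

1.314 Al apfu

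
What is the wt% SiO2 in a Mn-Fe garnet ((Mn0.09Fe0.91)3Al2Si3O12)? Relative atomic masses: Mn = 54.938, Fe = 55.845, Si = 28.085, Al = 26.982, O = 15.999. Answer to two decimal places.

36.23 wt%

Formula mass = 497.497 g/mol.
3 Si → 3.0000 mol SiO2 per formula unit; M(SiO2) = 60.083, so SiO2 mass = 180.249 g.
180.249/497.497 × 100 = 36.23 wt%.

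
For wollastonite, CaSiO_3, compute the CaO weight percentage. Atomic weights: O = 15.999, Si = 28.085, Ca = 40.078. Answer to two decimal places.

48.28 wt%

Molar mass of CaSiO_3 = 1·40.078 + 1·28.085 + 3·15.999 = 116.160 g/mol.
Each formula unit contains 1 Ca, equivalent to 1/1 = 1.0000 mol CaO.
M(CaO) = 1×40.078 + 1×15.999 = 56.077 g/mol.
Mass of CaO per formula unit = 1.0000 × 56.077 = 56.077 g.
CaO wt% = 56.077 / 116.160 × 100 = 48.28%.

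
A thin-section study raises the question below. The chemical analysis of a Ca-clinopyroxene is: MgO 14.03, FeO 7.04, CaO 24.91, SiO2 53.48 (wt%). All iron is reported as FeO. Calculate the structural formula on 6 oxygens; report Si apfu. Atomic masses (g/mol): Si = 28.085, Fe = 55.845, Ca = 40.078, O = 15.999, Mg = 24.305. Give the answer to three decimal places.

MgO (M=40.304): mol = 0.34810; Mg = 0.34810, O = 0.34810.
FeO (M=71.844): mol = 0.09799; Fe = 0.09799, O = 0.09799.
CaO (M=56.077): mol = 0.44421; Ca = 0.44421, O = 0.44421.
SiO2 (M=60.083): mol = 0.89010; Si = 0.89010, O = 1.78020.
ΣO = 2.67050; factor = 6/ΣO = 2.24677.
Si apfu = 0.89010 × 2.24677 = 2.000.

2.000 Si apfu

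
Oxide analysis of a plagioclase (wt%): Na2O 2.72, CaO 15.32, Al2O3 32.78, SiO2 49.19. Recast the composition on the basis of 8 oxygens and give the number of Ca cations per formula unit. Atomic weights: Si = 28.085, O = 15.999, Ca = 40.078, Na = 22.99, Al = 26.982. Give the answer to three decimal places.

0.749 Ca apfu

Na2O: 2.72/61.979 = 0.04389 mol → 0.08778 mol Na, 0.04389 mol O.
CaO: 15.32/56.077 = 0.27320 mol → 0.27320 mol Ca, 0.27320 mol O.
Al2O3: 32.78/101.961 = 0.32150 mol → 0.64300 mol Al, 0.96450 mol O.
SiO2: 49.19/60.083 = 0.81870 mol → 0.81870 mol Si, 1.63740 mol O.
Total oxygen = 2.91899 mol. Normalization factor = 8/2.91899 = 2.74067.
Ca per 8 O = 0.27320 × 2.74067 = 0.749.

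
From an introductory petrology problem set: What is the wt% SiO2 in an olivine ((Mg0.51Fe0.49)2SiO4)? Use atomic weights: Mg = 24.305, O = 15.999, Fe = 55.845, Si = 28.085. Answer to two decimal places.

M((Mg0.51Fe0.49)2SiO4) = 171.600 g/mol; M(SiO2) = 60.083 g/mol.
Moles SiO2 per formula unit = 1 Si ÷ 1 = 1.0000.
SiO2 fraction = (1.0000 × 60.083) / 171.600 = 60.083/171.600 = 0.3501.

35.01 wt%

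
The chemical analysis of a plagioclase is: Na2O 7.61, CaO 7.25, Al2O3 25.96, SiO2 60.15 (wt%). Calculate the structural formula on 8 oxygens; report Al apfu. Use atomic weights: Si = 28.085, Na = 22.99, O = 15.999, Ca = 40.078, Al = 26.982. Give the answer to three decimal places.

1.350 Al apfu

Na2O (M=61.979): mol = 0.12278; Na = 0.24556, O = 0.12278.
CaO (M=56.077): mol = 0.12929; Ca = 0.12929, O = 0.12929.
Al2O3 (M=101.961): mol = 0.25461; Al = 0.50922, O = 0.76383.
SiO2 (M=60.083): mol = 1.00112; Si = 1.00112, O = 2.00224.
ΣO = 3.01814; factor = 8/ΣO = 2.65064.
Al apfu = 0.50922 × 2.65064 = 1.350.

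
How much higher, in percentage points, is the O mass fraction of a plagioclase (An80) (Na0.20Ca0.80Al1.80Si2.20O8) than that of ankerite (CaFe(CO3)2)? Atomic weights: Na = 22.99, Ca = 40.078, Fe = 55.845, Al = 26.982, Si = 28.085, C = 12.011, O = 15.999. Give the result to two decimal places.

First mineral: 127.992 g O in 275.007 g formula = 46.54 wt% O.
Second mineral: 95.994 g O in 215.939 g formula = 44.45 wt% O.
46.54% − 44.45% gives a difference of 2.09 percentage points.

2.09 percentage points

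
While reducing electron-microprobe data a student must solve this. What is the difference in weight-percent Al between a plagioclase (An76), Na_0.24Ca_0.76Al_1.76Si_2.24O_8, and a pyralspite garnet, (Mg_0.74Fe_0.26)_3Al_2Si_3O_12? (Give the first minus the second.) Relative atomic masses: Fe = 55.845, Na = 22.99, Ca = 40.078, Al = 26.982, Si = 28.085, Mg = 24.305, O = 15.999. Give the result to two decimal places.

Al in Na_0.24Ca_0.76Al_1.76Si_2.24O_8: molar mass 274.368 g/mol; 1.76×26.982 = 47.488 g → 17.31 wt%.
Al in (Mg_0.74Fe_0.26)_3Al_2Si_3O_12: molar mass 427.723 g/mol; 2×26.982 = 53.964 g → 12.62 wt%.
Difference = 17.31 − 12.62 = 4.69 percentage points.

4.69 percentage points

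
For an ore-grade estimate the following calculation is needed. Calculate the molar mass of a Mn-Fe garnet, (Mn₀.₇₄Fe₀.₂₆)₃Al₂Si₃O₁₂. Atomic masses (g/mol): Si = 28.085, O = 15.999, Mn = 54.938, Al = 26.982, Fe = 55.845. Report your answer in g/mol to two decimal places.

495.73 g/mol

M = 2.22×54.938 + 0.78×55.845 + 2×26.982 + 3×28.085 + 12×15.999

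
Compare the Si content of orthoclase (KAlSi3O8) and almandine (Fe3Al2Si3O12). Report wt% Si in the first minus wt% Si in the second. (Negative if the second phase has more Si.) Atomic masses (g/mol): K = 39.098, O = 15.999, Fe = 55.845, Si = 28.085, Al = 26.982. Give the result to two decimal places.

13.34 percentage points

First mineral: 84.255 g Si in 278.327 g formula = 30.27 wt% Si.
Second mineral: 84.255 g Si in 497.742 g formula = 16.93 wt% Si.
30.27% − 16.93% gives a difference of 13.34 percentage points.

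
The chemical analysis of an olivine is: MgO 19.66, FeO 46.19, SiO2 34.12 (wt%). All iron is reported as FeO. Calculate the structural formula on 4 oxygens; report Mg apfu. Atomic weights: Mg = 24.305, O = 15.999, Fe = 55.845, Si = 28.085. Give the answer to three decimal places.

19.66 wt% MgO ÷ 40.304 g/mol = 0.48779 mol, giving 0.48779 Mg and 0.48779 O.
46.19 wt% FeO ÷ 71.844 g/mol = 0.64292 mol, giving 0.64292 Fe and 0.64292 O.
34.12 wt% SiO2 ÷ 60.083 g/mol = 0.56788 mol, giving 0.56788 Si and 1.13576 O.
Oxygen sums to 2.26647; scaling by 4/2.26647 = 1.76486 puts the formula on 4 O.
Mg: 0.48779 × 1.76486 = 0.861 atoms per formula unit.

0.861 Mg apfu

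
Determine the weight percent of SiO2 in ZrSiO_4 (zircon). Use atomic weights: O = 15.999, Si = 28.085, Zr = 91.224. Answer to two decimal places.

Molar mass of ZrSiO_4 = 1·91.224 + 1·28.085 + 4·15.999 = 183.305 g/mol.
Each formula unit contains 1 Si, equivalent to 1/1 = 1.0000 mol SiO2.
M(SiO2) = 1×28.085 + 2×15.999 = 60.083 g/mol.
Mass of SiO2 per formula unit = 1.0000 × 60.083 = 60.083 g.
SiO2 wt% = 60.083 / 183.305 × 100 = 32.78%.

32.78 wt%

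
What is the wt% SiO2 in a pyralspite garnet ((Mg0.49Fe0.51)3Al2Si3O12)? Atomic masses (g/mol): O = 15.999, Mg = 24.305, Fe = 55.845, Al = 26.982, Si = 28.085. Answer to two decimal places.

Molar mass of (Mg0.49Fe0.51)3Al2Si3O12 = 1.47×24.305 + 1.53×55.845 + 2×26.982 + 3×28.085 + 12×15.999 = 451.378 g/mol.
Each formula unit contains 3 Si, equivalent to 3/1 = 3.0000 mol SiO2.
M(SiO2) = 1×28.085 + 2×15.999 = 60.083 g/mol.
Mass of SiO2 per formula unit = 3.0000 × 60.083 = 180.249 g.
SiO2 wt% = 180.249 / 451.378 × 100 = 39.93%.

39.93 wt%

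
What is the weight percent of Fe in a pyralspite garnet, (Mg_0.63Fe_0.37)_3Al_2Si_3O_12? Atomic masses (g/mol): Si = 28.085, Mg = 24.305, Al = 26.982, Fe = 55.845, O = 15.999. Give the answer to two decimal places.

Formula mass = 1.89·24.305 + 1.11·55.845 + 2·26.982 + 3·28.085 + 12·15.999 = 438.131 g/mol, of which 61.988 g is Fe.
So Fe makes up 61.988/438.131 = 0.1415 of the mass, i.e. 14.15%.

14.15 wt%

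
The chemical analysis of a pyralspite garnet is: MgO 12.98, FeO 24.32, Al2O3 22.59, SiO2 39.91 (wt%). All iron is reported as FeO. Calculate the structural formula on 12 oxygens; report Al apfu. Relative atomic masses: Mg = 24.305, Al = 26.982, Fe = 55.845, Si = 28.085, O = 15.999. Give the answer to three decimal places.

2.004 Al apfu

12.98 wt% MgO ÷ 40.304 g/mol = 0.32205 mol, giving 0.32205 Mg and 0.32205 O.
24.32 wt% FeO ÷ 71.844 g/mol = 0.33851 mol, giving 0.33851 Fe and 0.33851 O.
22.59 wt% Al2O3 ÷ 101.961 g/mol = 0.22156 mol, giving 0.44312 Al and 0.66468 O.
39.91 wt% SiO2 ÷ 60.083 g/mol = 0.66425 mol, giving 0.66425 Si and 1.32850 O.
Oxygen sums to 2.65374; scaling by 12/2.65374 = 4.52192 puts the formula on 12 O.
Al: 0.44312 × 4.52192 = 2.004 atoms per formula unit.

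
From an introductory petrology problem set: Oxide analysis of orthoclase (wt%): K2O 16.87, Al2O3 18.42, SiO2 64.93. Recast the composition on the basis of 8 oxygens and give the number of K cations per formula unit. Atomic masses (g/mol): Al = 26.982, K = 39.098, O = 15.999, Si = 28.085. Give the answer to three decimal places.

0.994 K apfu

K2O: 16.87/94.195 = 0.17910 mol → 0.35820 mol K, 0.17910 mol O.
Al2O3: 18.42/101.961 = 0.18066 mol → 0.36132 mol Al, 0.54198 mol O.
SiO2: 64.93/60.083 = 1.08067 mol → 1.08067 mol Si, 2.16134 mol O.
Total oxygen = 2.88242 mol. Normalization factor = 8/2.88242 = 2.77545.
K per 8 O = 0.35820 × 2.77545 = 0.994.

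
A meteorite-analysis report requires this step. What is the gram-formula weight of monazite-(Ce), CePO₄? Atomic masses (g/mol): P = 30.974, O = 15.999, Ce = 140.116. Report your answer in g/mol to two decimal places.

235.09 g/mol

The formula mass is the sum 1*140.116 + 1*30.974 + 4*15.999.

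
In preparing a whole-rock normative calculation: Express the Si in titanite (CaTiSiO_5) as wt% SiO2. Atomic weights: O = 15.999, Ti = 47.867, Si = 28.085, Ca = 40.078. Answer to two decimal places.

M(CaTiSiO_5) = 196.025 g/mol; M(SiO2) = 60.083 g/mol.
Moles SiO2 per formula unit = 1 Si ÷ 1 = 1.0000.
SiO2 fraction = (1.0000 × 60.083) / 196.025 = 60.083/196.025 = 0.3065.

30.65 wt%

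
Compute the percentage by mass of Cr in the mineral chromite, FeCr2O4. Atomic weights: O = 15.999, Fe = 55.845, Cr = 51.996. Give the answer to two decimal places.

46.46 wt%

Molar mass of FeCr2O4: 1×55.845 + 2×51.996 + 4×15.999 = 223.833 g/mol.
Mass of Cr per formula unit: 2 × 51.996 = 103.992 g.
Weight fraction Cr = 103.992 / 223.833 = 0.4646.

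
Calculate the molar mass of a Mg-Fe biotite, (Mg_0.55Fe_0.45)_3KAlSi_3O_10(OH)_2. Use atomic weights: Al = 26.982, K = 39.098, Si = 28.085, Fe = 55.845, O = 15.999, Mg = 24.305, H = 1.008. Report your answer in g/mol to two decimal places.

The formula mass is the sum 1.65×24.305 + 1.35×55.845 + 1×39.098 + 1×26.982 + 3×28.085 + 12×15.999 + 2×1.008.

459.83 g/mol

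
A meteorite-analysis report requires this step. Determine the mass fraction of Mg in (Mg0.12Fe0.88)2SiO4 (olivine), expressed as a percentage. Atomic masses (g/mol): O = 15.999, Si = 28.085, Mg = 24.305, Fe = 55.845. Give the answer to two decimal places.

2.97 wt%

Molar mass of (Mg0.12Fe0.88)2SiO4: 0.24*24.305 + 1.76*55.845 + 1*28.085 + 4*15.999 = 196.201 g/mol.
Mass of Mg per formula unit: 0.24 × 24.305 = 5.833 g.
Weight fraction Mg = 5.833 / 196.201 = 0.0297.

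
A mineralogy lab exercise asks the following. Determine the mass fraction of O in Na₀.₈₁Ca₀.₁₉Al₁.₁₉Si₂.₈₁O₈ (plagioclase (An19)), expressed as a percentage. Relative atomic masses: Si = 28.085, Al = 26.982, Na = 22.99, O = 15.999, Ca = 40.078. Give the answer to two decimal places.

48.25 mass %

Molar mass of Na₀.₈₁Ca₀.₁₉Al₁.₁₉Si₂.₈₁O₈: 0.81×22.99 + 0.19×40.078 + 1.19×26.982 + 2.81×28.085 + 8×15.999 = 265.256 g/mol.
Mass of O per formula unit: 8 × 15.999 = 127.992 g.
Weight fraction O = 127.992 / 265.256 = 0.4825.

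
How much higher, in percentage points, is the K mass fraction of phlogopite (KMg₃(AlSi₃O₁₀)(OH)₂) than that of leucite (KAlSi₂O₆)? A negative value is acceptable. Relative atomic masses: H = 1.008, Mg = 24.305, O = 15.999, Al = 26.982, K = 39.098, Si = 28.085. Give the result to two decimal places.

M(KMg₃(AlSi₃O₁₀)(OH)₂) = 417.254 g/mol, so wt% K = 39.098/417.254 × 100 = 9.37%.
M(KAlSi₂O₆) = 218.244 g/mol, so wt% K = 39.098/218.244 × 100 = 17.91%.
9.37 − 17.91 = -8.54 pp.

-8.54 percentage points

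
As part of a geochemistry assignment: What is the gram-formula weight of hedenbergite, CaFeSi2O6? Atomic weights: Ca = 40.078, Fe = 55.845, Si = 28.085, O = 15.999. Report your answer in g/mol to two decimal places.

The formula mass is the sum 1(40.078) + 1(55.845) + 2(28.085) + 6(15.999).

248.09 g/mol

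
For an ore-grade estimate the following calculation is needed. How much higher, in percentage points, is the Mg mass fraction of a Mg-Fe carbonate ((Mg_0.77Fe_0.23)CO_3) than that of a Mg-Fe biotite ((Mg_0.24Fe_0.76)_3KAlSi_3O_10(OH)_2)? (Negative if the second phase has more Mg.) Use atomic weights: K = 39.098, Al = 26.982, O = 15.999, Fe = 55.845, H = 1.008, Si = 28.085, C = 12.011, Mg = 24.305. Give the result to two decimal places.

16.86 percentage points

M((Mg_0.77Fe_0.23)CO_3) = 91.567 g/mol, so wt% Mg = 18.715/91.567 × 100 = 20.44%.
M((Mg_0.24Fe_0.76)_3KAlSi_3O_10(OH)_2) = 489.165 g/mol, so wt% Mg = 17.500/489.165 × 100 = 3.58%.
20.44 − 3.58 = 16.86 pp.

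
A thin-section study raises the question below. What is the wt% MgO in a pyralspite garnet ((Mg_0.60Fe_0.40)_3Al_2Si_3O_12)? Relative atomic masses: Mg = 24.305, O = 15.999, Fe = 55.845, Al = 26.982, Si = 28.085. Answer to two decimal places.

Formula mass = 440.970 g/mol.
1.80 Mg → 1.8000 mol MgO per formula unit; M(MgO) = 40.304, so MgO mass = 72.547 g.
72.547/440.970 × 100 = 16.45 wt%.

16.45 wt%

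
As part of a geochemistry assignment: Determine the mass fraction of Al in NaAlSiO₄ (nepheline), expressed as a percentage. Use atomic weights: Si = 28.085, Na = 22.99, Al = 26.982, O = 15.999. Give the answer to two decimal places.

M(NaAlSiO₄) = 142.053 g/mol.
Al contributes 1 × 26.982 = 26.982 g per mole.
26.982/142.053 = 0.1899 → 18.99%.

18.99 weight percent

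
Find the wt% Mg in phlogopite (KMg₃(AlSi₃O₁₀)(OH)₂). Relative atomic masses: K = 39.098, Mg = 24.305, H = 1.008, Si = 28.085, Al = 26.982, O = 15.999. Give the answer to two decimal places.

17.47 wt%

M(KMg₃(AlSi₃O₁₀)(OH)₂) = 417.254 g/mol.
Mg contributes 3 × 24.305 = 72.915 g per mole.
72.915/417.254 = 0.1747 → 17.47%.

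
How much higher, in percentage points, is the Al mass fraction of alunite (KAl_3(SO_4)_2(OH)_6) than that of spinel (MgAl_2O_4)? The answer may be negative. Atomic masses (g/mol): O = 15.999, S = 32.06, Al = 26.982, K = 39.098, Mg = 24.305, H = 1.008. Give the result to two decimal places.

-18.39 percentage points

Al in KAl_3(SO_4)_2(OH)_6: molar mass 414.198 g/mol; 3×26.982 = 80.946 g → 19.54 wt%.
Al in MgAl_2O_4: molar mass 142.265 g/mol; 2×26.982 = 53.964 g → 37.93 wt%.
Difference = 19.54 − 37.93 = -18.39 percentage points.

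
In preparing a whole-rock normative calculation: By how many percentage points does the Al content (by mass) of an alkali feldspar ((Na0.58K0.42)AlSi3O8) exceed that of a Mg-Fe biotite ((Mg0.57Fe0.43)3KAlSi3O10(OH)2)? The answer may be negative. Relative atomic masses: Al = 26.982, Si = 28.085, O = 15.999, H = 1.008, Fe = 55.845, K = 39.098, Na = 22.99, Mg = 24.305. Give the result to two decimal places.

Al in (Na0.58K0.42)AlSi3O8: molar mass 268.984 g/mol; 1×26.982 = 26.982 g → 10.03 wt%.
Al in (Mg0.57Fe0.43)3KAlSi3O10(OH)2: molar mass 457.941 g/mol; 1×26.982 = 26.982 g → 5.89 wt%.
Difference = 10.03 − 5.89 = 4.14 percentage points.

4.14 percentage points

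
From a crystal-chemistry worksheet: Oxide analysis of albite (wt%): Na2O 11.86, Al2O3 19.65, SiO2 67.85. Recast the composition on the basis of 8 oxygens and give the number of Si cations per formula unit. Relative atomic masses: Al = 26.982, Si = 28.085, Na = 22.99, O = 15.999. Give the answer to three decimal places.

2.983 Si apfu

Na2O: 11.86/61.979 = 0.19136 mol → 0.38272 mol Na, 0.19136 mol O.
Al2O3: 19.65/101.961 = 0.19272 mol → 0.38544 mol Al, 0.57816 mol O.
SiO2: 67.85/60.083 = 1.12927 mol → 1.12927 mol Si, 2.25854 mol O.
Total oxygen = 3.02806 mol. Normalization factor = 8/3.02806 = 2.64196.
Si per 8 O = 1.12927 × 2.64196 = 2.983.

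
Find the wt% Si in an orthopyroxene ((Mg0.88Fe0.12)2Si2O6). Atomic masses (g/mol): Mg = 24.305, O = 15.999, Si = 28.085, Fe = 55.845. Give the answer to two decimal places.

M((Mg0.88Fe0.12)2Si2O6) = 208.344 g/mol.
Si contributes 2 × 28.085 = 56.170 g per mole.
56.170/208.344 = 0.2696 → 26.96%.

26.96 mass %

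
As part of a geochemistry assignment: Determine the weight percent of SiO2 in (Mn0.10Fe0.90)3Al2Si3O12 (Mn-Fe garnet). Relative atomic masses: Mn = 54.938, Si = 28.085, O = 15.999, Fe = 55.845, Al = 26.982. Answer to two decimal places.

Formula mass = 497.470 g/mol.
3 Si → 3.0000 mol SiO2 per formula unit; M(SiO2) = 60.083, so SiO2 mass = 180.249 g.
180.249/497.470 × 100 = 36.23 wt%.

36.23 wt%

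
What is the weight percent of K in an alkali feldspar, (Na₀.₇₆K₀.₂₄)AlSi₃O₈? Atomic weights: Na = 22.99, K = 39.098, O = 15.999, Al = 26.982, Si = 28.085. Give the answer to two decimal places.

Molar mass of (Na₀.₇₆K₀.₂₄)AlSi₃O₈: 0.76·22.99 + 0.24·39.098 + 1·26.982 + 3·28.085 + 8·15.999 = 266.085 g/mol.
Mass of K per formula unit: 0.24 × 39.098 = 9.384 g.
Weight fraction K = 9.384 / 266.085 = 0.0353.

3.53 mass %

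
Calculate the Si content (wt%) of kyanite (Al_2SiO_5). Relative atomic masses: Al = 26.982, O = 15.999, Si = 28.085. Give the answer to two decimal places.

17.33 wt%

M(Al_2SiO_5) = 162.044 g/mol.
Si contributes 1 × 28.085 = 28.085 g per mole.
28.085/162.044 = 0.1733 → 17.33%.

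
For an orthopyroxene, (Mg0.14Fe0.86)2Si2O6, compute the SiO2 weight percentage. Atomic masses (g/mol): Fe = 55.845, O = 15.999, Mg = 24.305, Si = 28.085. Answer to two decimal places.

47.12 wt%

M((Mg0.14Fe0.86)2Si2O6) = 255.023 g/mol; M(SiO2) = 60.083 g/mol.
Moles SiO2 per formula unit = 2 Si ÷ 1 = 2.0000.
SiO2 fraction = (2.0000 × 60.083) / 255.023 = 120.166/255.023 = 0.4712.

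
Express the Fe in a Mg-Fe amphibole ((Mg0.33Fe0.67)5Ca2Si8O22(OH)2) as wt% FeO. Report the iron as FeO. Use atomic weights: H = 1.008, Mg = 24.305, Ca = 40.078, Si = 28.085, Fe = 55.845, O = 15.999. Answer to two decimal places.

Formula mass = 918.012 g/mol.
3.35 Fe → 3.3500 mol FeO per formula unit; M(FeO) = 71.844, so FeO mass = 240.677 g.
240.677/918.012 × 100 = 26.22 wt%.

26.22 wt%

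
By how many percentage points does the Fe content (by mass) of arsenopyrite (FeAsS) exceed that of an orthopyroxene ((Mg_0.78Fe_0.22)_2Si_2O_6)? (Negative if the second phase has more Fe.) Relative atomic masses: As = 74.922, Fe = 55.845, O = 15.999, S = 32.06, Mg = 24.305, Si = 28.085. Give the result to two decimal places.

First mineral: 55.845 g Fe in 162.827 g formula = 34.30 wt% Fe.
Second mineral: 24.572 g Fe in 214.652 g formula = 11.45 wt% Fe.
34.30% − 11.45% gives a difference of 22.85 percentage points.

22.85 percentage points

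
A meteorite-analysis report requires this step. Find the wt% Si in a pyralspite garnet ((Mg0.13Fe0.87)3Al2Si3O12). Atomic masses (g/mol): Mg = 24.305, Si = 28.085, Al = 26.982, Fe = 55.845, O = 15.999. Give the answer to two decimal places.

Formula mass = 0.39*24.305 + 2.61*55.845 + 2*26.982 + 3*28.085 + 12*15.999 = 485.441 g/mol, of which 84.255 g is Si.
So Si makes up 84.255/485.441 = 0.1736 of the mass, i.e. 17.36%.

17.36 wt%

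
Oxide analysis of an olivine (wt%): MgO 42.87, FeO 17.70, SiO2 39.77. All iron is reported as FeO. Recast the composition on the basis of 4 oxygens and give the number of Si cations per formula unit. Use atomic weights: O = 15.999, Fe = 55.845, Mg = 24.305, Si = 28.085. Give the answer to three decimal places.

MgO: 42.87/40.304 = 1.06367 mol → 1.06367 mol Mg, 1.06367 mol O.
FeO: 17.70/71.844 = 0.24637 mol → 0.24637 mol Fe, 0.24637 mol O.
SiO2: 39.77/60.083 = 0.66192 mol → 0.66192 mol Si, 1.32384 mol O.
Total oxygen = 2.63388 mol. Normalization factor = 4/2.63388 = 1.51867.
Si per 4 O = 0.66192 × 1.51867 = 1.005.

1.005 Si apfu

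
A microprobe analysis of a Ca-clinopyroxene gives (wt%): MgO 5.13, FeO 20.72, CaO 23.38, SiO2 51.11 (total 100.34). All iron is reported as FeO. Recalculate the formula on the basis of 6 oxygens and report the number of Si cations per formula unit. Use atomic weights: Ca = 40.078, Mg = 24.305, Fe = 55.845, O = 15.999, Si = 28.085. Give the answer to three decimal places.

2.014 Si apfu

5.13 wt% MgO ÷ 40.304 g/mol = 0.12728 mol, giving 0.12728 Mg and 0.12728 O.
20.72 wt% FeO ÷ 71.844 g/mol = 0.28840 mol, giving 0.28840 Fe and 0.28840 O.
23.38 wt% CaO ÷ 56.077 g/mol = 0.41693 mol, giving 0.41693 Ca and 0.41693 O.
51.11 wt% SiO2 ÷ 60.083 g/mol = 0.85066 mol, giving 0.85066 Si and 1.70132 O.
Oxygen sums to 2.53393; scaling by 6/2.53393 = 2.36786 puts the formula on 6 O.
Si: 0.85066 × 2.36786 = 2.014 atoms per formula unit.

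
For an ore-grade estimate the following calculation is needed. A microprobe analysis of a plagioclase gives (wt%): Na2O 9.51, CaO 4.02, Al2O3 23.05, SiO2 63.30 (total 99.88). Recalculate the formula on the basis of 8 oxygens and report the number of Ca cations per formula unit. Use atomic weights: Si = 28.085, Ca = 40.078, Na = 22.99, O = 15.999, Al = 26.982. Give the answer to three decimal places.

0.191 Ca apfu

Na2O (M=61.979): mol = 0.15344; Na = 0.30688, O = 0.15344.
CaO (M=56.077): mol = 0.07169; Ca = 0.07169, O = 0.07169.
Al2O3 (M=101.961): mol = 0.22607; Al = 0.45214, O = 0.67821.
SiO2 (M=60.083): mol = 1.05354; Si = 1.05354, O = 2.10708.
ΣO = 3.01042; factor = 8/ΣO = 2.65744.
Ca apfu = 0.07169 × 2.65744 = 0.191.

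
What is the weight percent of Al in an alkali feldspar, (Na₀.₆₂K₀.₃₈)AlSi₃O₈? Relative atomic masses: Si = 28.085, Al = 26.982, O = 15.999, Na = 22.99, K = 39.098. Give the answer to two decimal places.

Formula mass = 0.62×22.99 + 0.38×39.098 + 1×26.982 + 3×28.085 + 8×15.999 = 268.340 g/mol, of which 26.982 g is Al.
So Al makes up 26.982/268.340 = 0.1006 of the mass, i.e. 10.06%.

10.06 weight percent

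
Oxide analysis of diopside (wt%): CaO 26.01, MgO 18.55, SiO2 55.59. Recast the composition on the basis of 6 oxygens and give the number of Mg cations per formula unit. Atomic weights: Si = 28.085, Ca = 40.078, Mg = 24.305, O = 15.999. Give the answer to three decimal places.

CaO: 26.01/56.077 = 0.46383 mol → 0.46383 mol Ca, 0.46383 mol O.
MgO: 18.55/40.304 = 0.46025 mol → 0.46025 mol Mg, 0.46025 mol O.
SiO2: 55.59/60.083 = 0.92522 mol → 0.92522 mol Si, 1.85044 mol O.
Total oxygen = 2.77452 mol. Normalization factor = 6/2.77452 = 2.16254.
Mg per 6 O = 0.46025 × 2.16254 = 0.995.

0.995 Mg apfu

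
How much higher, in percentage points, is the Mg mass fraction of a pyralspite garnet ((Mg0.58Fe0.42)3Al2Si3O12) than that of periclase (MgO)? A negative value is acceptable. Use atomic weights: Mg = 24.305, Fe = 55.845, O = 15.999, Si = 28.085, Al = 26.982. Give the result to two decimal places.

-50.75 percentage points

First mineral: 42.291 g Mg in 442.862 g formula = 9.55 wt% Mg.
Second mineral: 24.305 g Mg in 40.304 g formula = 60.30 wt% Mg.
9.55% − 60.30% gives a difference of -50.75 percentage points.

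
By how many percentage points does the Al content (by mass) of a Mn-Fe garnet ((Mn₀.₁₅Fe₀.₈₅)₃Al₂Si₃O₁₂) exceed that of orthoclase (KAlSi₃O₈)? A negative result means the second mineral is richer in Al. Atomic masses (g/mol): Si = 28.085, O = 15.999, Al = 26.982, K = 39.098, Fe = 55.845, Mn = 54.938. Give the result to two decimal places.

First mineral: 53.964 g Al in 497.334 g formula = 10.85 wt% Al.
Second mineral: 26.982 g Al in 278.327 g formula = 9.69 wt% Al.
10.85% − 9.69% gives a difference of 1.16 percentage points.

1.16 percentage points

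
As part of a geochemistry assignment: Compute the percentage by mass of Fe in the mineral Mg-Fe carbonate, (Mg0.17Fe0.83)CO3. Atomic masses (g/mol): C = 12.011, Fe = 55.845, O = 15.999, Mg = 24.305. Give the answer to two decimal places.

41.95 wt%

Molar mass of (Mg0.17Fe0.83)CO3: 0.17*24.305 + 0.83*55.845 + 1*12.011 + 3*15.999 = 110.491 g/mol.
Mass of Fe per formula unit: 0.83 × 55.845 = 46.351 g.
Weight fraction Fe = 46.351 / 110.491 = 0.4195.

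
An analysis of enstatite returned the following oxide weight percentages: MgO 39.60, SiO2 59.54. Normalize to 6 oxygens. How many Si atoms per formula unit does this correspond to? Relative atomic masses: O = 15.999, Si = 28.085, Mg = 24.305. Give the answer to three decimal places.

MgO: 39.60/40.304 = 0.98253 mol → 0.98253 mol Mg, 0.98253 mol O.
SiO2: 59.54/60.083 = 0.99096 mol → 0.99096 mol Si, 1.98192 mol O.
Total oxygen = 2.96445 mol. Normalization factor = 6/2.96445 = 2.02398.
Si per 6 O = 0.99096 × 2.02398 = 2.006.

2.006 Si apfu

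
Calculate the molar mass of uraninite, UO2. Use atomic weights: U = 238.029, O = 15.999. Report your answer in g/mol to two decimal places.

270.03 g/mol

M = 1(238.029) + 2(15.999)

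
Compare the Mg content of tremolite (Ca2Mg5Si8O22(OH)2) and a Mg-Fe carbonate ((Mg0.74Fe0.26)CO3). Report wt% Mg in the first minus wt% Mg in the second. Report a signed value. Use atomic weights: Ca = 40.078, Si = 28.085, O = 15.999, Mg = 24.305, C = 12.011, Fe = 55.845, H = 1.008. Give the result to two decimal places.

-4.48 percentage points

First mineral: 121.525 g Mg in 812.353 g formula = 14.96 wt% Mg.
Second mineral: 17.986 g Mg in 92.513 g formula = 19.44 wt% Mg.
14.96% − 19.44% gives a difference of -4.48 percentage points.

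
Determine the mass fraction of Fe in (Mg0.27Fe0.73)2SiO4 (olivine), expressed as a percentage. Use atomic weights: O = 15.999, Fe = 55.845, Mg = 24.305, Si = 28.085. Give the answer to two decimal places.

Formula mass = 0.54*24.305 + 1.46*55.845 + 1*28.085 + 4*15.999 = 186.739 g/mol, of which 81.534 g is Fe.
So Fe makes up 81.534/186.739 = 0.4366 of the mass, i.e. 43.66%.

43.66 weight percent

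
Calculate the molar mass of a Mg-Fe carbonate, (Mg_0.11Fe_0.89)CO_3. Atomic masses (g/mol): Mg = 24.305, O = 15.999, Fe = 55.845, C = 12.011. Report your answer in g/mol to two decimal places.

The formula mass is the sum 0.11*24.305 + 0.89*55.845 + 1*12.011 + 3*15.999.

112.38 g/mol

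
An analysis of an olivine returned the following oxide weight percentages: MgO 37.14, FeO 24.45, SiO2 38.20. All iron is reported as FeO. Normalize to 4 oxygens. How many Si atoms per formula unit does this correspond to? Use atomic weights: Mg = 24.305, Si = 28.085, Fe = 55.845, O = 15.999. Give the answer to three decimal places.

37.14 wt% MgO ÷ 40.304 g/mol = 0.92150 mol, giving 0.92150 Mg and 0.92150 O.
24.45 wt% FeO ÷ 71.844 g/mol = 0.34032 mol, giving 0.34032 Fe and 0.34032 O.
38.20 wt% SiO2 ÷ 60.083 g/mol = 0.63579 mol, giving 0.63579 Si and 1.27158 O.
Oxygen sums to 2.53340; scaling by 4/2.53340 = 1.57891 puts the formula on 4 O.
Si: 0.63579 × 1.57891 = 1.004 atoms per formula unit.

1.004 Si apfu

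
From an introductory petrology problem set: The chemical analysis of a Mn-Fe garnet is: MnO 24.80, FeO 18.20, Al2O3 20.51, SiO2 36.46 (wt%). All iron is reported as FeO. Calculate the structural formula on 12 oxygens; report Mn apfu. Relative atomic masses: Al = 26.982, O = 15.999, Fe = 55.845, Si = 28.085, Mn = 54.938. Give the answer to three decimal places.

MnO (M=70.937): mol = 0.34961; Mn = 0.34961, O = 0.34961.
FeO (M=71.844): mol = 0.25333; Fe = 0.25333, O = 0.25333.
Al2O3 (M=101.961): mol = 0.20116; Al = 0.40232, O = 0.60348.
SiO2 (M=60.083): mol = 0.60683; Si = 0.60683, O = 1.21366.
ΣO = 2.42008; factor = 12/ΣO = 4.95851.
Mn apfu = 0.34961 × 4.95851 = 1.734.

1.734 Mn apfu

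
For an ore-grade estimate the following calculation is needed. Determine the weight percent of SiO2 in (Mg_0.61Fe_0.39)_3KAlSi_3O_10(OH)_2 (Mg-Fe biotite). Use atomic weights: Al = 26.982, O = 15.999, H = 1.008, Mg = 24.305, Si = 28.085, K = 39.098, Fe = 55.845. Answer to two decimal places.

M((Mg_0.61Fe_0.39)_3KAlSi_3O_10(OH)_2) = 454.156 g/mol; M(SiO2) = 60.083 g/mol.
Moles SiO2 per formula unit = 3 Si ÷ 1 = 3.0000.
SiO2 fraction = (3.0000 × 60.083) / 454.156 = 180.249/454.156 = 0.3969.

39.69 wt%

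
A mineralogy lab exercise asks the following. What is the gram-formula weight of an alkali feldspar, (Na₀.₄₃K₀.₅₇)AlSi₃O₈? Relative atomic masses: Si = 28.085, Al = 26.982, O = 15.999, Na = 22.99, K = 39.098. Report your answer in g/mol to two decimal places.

Na: 0.43 × 22.99 = 9.8857
K: 0.57 × 39.098 = 22.2859
Al: 1 × 26.982 = 26.9820
Si: 3 × 28.085 = 84.2550
O: 8 × 15.999 = 127.9920
Summing the contributions gives the formula mass.

271.40 g/mol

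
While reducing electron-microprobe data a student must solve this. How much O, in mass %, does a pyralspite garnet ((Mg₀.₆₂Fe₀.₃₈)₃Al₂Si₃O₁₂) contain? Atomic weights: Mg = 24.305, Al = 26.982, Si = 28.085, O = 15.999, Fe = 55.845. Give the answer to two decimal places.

Molar mass of (Mg₀.₆₂Fe₀.₃₈)₃Al₂Si₃O₁₂: 1.86×24.305 + 1.14×55.845 + 2×26.982 + 3×28.085 + 12×15.999 = 439.078 g/mol.
Mass of O per formula unit: 12 × 15.999 = 191.988 g.
Weight fraction O = 191.988 / 439.078 = 0.4373.

43.73 mass %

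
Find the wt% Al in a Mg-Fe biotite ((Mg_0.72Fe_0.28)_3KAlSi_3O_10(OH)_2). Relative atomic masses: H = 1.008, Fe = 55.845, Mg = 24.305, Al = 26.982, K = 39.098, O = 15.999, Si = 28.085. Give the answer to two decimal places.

Formula mass = 2.16*24.305 + 0.84*55.845 + 1*39.098 + 1*26.982 + 3*28.085 + 12*15.999 + 2*1.008 = 443.748 g/mol, of which 26.982 g is Al.
So Al makes up 26.982/443.748 = 0.0608 of the mass, i.e. 6.08%.

6.08 mass %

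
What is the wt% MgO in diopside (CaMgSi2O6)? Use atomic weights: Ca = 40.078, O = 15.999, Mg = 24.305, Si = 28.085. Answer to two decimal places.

18.61 wt%

Molar mass of CaMgSi2O6 = 1*40.078 + 1*24.305 + 2*28.085 + 6*15.999 = 216.547 g/mol.
Each formula unit contains 1 Mg, equivalent to 1/1 = 1.0000 mol MgO.
M(MgO) = 1×24.305 + 1×15.999 = 40.304 g/mol.
Mass of MgO per formula unit = 1.0000 × 40.304 = 40.304 g.
MgO wt% = 40.304 / 216.547 × 100 = 18.61%.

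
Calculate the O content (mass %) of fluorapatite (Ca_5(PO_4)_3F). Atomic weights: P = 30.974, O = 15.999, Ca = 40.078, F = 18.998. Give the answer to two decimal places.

38.07 mass %

M(Ca_5(PO_4)_3F) = 504.298 g/mol.
O contributes 12 × 15.999 = 191.988 g per mole.
191.988/504.298 = 0.3807 → 38.07%.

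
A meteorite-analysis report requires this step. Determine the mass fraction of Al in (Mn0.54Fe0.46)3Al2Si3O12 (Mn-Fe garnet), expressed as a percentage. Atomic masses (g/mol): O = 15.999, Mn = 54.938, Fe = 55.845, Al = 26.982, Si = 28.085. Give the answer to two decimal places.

10.87 weight percent

Formula mass = 1.62×54.938 + 1.38×55.845 + 2×26.982 + 3×28.085 + 12×15.999 = 496.273 g/mol, of which 53.964 g is Al.
So Al makes up 53.964/496.273 = 0.1087 of the mass, i.e. 10.87%.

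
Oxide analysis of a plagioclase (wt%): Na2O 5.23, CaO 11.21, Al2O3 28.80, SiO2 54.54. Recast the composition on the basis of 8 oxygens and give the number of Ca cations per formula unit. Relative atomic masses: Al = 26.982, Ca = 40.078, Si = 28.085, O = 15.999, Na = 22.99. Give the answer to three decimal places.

0.543 Ca apfu

Na2O (M=61.979): mol = 0.08438; Na = 0.16876, O = 0.08438.
CaO (M=56.077): mol = 0.19990; Ca = 0.19990, O = 0.19990.
Al2O3 (M=101.961): mol = 0.28246; Al = 0.56492, O = 0.84738.
SiO2 (M=60.083): mol = 0.90774; Si = 0.90774, O = 1.81548.
ΣO = 2.94714; factor = 8/ΣO = 2.71450.
Ca apfu = 0.19990 × 2.71450 = 0.543.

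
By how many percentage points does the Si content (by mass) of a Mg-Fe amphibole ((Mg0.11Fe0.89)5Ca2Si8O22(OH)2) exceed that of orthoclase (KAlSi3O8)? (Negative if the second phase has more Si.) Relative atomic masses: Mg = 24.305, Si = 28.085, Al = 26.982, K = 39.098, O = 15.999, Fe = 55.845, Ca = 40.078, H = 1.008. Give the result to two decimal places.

-6.69 percentage points

M((Mg0.11Fe0.89)5Ca2Si8O22(OH)2) = 952.706 g/mol, so wt% Si = 224.680/952.706 × 100 = 23.58%.
M(KAlSi3O8) = 278.327 g/mol, so wt% Si = 84.255/278.327 × 100 = 30.27%.
23.58 − 30.27 = -6.69 pp.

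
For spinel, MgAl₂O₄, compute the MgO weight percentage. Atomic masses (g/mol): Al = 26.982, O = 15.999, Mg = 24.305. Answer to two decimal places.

M(MgAl₂O₄) = 142.265 g/mol; M(MgO) = 40.304 g/mol.
Moles MgO per formula unit = 1 Mg ÷ 1 = 1.0000.
MgO fraction = (1.0000 × 40.304) / 142.265 = 40.304/142.265 = 0.2833.

28.33 wt%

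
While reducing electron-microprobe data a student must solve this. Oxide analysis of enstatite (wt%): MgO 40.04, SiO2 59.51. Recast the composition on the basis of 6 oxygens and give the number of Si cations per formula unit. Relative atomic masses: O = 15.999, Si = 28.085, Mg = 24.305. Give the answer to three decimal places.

MgO (M=40.304): mol = 0.99345; Mg = 0.99345, O = 0.99345.
SiO2 (M=60.083): mol = 0.99046; Si = 0.99046, O = 1.98092.
ΣO = 2.97437; factor = 6/ΣO = 2.01723.
Si apfu = 0.99046 × 2.01723 = 1.998.

1.998 Si apfu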